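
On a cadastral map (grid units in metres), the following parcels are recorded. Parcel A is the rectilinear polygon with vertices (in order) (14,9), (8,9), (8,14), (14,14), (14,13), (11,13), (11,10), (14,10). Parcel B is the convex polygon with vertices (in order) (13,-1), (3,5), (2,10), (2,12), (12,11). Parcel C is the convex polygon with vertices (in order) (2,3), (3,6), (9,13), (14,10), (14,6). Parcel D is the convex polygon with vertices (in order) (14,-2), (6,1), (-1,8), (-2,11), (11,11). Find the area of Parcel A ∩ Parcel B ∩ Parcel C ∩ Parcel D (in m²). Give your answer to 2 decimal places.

6.35

The intersection is the polygon with vertices (11,10), (11.231,10), (11.461,9), (8,9), (8,11), (11,11).
By the shoelace formula its area is 6.35.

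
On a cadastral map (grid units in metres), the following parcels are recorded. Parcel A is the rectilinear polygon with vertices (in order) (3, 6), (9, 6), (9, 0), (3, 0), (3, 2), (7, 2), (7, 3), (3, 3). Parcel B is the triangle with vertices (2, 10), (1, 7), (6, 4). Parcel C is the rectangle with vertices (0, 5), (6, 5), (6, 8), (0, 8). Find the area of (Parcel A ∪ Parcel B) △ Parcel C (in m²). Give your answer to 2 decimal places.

|Parcel A ∪ Parcel B| = 39.0333.
|(Parcel A ∪ Parcel B) ∩ Parcel C| = 8.0333.
|(Parcel A ∪ Parcel B) △ Parcel C| = 39.0333 + 18 − 16.0667 = 40.97.

40.97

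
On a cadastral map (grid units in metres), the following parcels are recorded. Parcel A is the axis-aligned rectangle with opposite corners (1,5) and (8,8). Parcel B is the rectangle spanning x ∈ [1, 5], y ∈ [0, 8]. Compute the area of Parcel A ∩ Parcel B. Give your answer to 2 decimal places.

12.00

|Parcel A∩Parcel B|: x∈[1,5], y∈[5,8] → 4·3 = 12.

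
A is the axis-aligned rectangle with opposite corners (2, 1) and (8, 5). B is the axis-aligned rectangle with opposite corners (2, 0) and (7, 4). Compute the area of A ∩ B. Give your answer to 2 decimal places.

|A∩B|: x∈[2,7], y∈[1,4] → 5·3 = 15.

15.00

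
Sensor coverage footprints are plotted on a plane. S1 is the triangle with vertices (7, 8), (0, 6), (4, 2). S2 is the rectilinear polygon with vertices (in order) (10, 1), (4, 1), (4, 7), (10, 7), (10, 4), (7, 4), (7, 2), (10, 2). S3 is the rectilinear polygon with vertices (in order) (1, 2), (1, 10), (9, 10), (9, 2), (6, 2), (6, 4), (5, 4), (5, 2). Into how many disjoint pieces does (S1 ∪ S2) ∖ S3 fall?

(S1 ∪ S2) ∖ S3 splits into 3 disjoint pieces (area 0.6429, area 3, area 8).

3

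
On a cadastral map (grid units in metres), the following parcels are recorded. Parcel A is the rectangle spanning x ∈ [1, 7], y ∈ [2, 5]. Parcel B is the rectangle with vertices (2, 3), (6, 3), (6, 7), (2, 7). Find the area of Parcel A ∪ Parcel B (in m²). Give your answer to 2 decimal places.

By inclusion–exclusion:
Individual areas: |Parcel A| = 18, |Parcel B| = 16.
|Parcel A∩Parcel B|: x∈[2,6], y∈[3,5] → 4·2 = 8.
|Parcel A ∪ Parcel B| = 34 − 8 = 26.00.

26.00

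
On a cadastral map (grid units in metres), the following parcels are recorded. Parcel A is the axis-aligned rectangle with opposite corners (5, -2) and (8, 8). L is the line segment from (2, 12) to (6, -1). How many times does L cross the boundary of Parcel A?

The segment meets the boundary at (5,2.25).

1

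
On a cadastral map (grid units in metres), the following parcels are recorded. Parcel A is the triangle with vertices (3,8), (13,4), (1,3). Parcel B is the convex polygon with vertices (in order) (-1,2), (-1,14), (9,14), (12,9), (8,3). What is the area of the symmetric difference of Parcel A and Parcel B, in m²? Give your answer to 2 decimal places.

106.59

|Parcel A| = 29, |Parcel B| = 128, |Parcel A∩Parcel B| = 25.2067.
|Parcel A △ Parcel B| = |Parcel A| + |Parcel B| − 2·|Parcel A∩Parcel B| = 29 + 128 − 50.4133 = 106.59.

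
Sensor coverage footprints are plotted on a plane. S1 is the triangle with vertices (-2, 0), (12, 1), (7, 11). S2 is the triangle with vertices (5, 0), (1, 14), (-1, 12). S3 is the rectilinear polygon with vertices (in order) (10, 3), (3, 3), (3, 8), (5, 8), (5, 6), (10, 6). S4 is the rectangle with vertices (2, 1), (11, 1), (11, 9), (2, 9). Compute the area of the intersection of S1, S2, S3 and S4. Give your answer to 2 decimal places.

1.95

The intersection is the polygon with vertices (3,6.111), (3.188,6.341), (4.143,3), (3.5,3), (3,4).
By the shoelace formula its area is 1.95.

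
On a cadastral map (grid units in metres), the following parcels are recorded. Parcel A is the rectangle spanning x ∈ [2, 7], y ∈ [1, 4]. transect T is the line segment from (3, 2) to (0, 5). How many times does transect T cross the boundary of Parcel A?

The segment meets the boundary at (2,3).

1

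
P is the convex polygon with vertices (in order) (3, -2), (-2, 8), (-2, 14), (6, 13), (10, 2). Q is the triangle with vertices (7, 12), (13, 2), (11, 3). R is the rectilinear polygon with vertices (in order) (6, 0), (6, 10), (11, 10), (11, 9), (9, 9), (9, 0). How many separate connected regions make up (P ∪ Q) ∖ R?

(P ∪ Q) ∖ R splits into 4 disjoint pieces (area 98.1364, area 1.6607, area 5.8333, area 0.3111).

4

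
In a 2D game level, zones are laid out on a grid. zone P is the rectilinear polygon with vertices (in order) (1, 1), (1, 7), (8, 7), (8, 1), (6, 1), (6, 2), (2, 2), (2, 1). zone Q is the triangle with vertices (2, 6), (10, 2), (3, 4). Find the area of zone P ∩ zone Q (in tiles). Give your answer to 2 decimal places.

The intersection is the polygon with vertices (8,2.571), (3,4), (2,6), (8,3).
By the shoelace formula its area is 5.57.

5.57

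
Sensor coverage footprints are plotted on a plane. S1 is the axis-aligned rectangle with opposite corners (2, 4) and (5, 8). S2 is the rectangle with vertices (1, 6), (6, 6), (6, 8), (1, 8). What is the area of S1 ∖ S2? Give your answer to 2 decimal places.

6.00

|S1∩S2|: x∈[2,5], y∈[6,8] → 3·2 = 6.
|S1| = 12.
|S1 ∖ S2| = |S1| − |S1∩S2| = 12 − 6 = 6.00.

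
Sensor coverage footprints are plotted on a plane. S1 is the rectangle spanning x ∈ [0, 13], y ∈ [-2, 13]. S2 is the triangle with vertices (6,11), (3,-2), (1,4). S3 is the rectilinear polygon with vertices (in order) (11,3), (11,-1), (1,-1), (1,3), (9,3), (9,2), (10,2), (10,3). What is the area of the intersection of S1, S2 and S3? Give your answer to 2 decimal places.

6.77

The intersection is the polygon with vertices (1.333,3), (4.154,3), (3.231,-1), (2.667,-1).
By the shoelace formula its area is 6.77.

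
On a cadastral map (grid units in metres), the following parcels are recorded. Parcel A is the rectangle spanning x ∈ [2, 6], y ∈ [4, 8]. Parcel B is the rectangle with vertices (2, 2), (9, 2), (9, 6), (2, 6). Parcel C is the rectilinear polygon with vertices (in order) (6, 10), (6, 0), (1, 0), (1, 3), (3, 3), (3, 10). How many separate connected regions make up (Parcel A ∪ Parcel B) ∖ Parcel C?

2

(Parcel A ∪ Parcel B) ∖ Parcel C splits into 2 disjoint pieces (area 5, area 12).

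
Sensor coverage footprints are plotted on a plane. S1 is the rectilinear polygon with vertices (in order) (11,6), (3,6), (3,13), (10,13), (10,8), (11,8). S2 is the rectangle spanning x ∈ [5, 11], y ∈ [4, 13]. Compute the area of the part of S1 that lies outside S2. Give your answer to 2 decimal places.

|S1| = 51, |S1∩S2| = 37.
|S1 ∖ S2| = |S1| − |S1∩S2| = 51 − 37 = 14.00.

14.00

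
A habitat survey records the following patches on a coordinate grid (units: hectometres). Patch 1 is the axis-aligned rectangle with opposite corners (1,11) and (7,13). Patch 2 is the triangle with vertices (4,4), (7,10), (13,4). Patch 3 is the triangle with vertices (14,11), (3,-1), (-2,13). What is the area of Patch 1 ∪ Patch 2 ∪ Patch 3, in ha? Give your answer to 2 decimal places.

119.15

By inclusion–exclusion:
Individual areas: |Patch 1| = 12, |Patch 2| = 27, |Patch 3| = 107.
|Patch 1∩Patch 2| = 0.
|Patch 1∩Patch 3| = 7.5.
|Patch 2∩Patch 3| = 19.346.
|Patch 1∩Patch 2∩Patch 3| = 0.
|Patch 1 ∪ Patch 2 ∪ Patch 3| = 146 − 26.846 + 0 = 119.15.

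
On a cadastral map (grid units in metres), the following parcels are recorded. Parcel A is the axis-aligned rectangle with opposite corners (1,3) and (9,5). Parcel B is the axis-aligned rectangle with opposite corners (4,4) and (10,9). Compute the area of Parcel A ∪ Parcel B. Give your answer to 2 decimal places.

41.00

By inclusion–exclusion:
Individual areas: |Parcel A| = 16, |Parcel B| = 30.
|Parcel A∩Parcel B|: x∈[4,9], y∈[4,5] → 5·1 = 5.
|Parcel A ∪ Parcel B| = 46 − 5 = 41.00.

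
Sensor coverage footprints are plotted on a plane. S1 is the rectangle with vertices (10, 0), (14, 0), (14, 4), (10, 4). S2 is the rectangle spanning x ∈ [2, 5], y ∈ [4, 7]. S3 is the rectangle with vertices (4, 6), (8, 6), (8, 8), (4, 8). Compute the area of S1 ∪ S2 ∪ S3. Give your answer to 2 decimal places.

32.00

By inclusion–exclusion:
Individual areas: |S1| = 16, |S2| = 9, |S3| = 8.
|S1∩S2| = 0 (no overlap).
|S1∩S3| = 0 (no overlap).
|S2∩S3|: x∈[4,5], y∈[6,7] → 1·1 = 1.
|S1∩S2∩S3| = 0.
|S1 ∪ S2 ∪ S3| = 33 − 1 + 0 = 32.00.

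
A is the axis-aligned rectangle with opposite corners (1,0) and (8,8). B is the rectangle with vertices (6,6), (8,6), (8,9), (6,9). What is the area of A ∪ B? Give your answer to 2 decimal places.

By inclusion–exclusion:
Individual areas: |A| = 56, |B| = 6.
|A∩B|: x∈[6,8], y∈[6,8] → 2·2 = 4.
|A ∪ B| = 62 − 4 = 58.00.

58.00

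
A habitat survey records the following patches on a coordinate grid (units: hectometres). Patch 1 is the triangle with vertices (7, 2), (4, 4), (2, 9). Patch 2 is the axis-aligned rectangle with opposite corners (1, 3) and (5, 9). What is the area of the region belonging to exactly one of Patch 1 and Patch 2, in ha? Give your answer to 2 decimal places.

|Patch 1| = 5.5, |Patch 2| = 24, |Patch 1∩Patch 2| = 4.0333.
|Patch 1 △ Patch 2| = |Patch 1| + |Patch 2| − 2·|Patch 1∩Patch 2| = 5.5 + 24 − 8.0667 = 21.43.

21.43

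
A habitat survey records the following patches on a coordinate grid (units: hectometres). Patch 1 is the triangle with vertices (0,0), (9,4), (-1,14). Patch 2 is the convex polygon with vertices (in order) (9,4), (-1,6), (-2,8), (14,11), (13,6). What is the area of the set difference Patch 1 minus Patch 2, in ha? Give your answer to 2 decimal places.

|Patch 1| = 65, |Patch 1∩Patch 2| = 24.6465.
|Patch 1 ∖ Patch 2| = |Patch 1| − |Patch 1∩Patch 2| = 65 − 24.6465 = 40.35.

40.35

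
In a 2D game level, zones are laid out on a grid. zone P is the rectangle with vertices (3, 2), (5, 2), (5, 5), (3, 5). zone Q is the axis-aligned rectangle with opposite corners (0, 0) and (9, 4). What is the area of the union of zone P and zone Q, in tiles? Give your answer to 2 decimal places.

38.00

By inclusion–exclusion:
Individual areas: |zone P| = 6, |zone Q| = 36.
|zone P∩zone Q|: x∈[3,5], y∈[2,4] → 2·2 = 4.
|zone P ∪ zone Q| = 42 − 4 = 38.00.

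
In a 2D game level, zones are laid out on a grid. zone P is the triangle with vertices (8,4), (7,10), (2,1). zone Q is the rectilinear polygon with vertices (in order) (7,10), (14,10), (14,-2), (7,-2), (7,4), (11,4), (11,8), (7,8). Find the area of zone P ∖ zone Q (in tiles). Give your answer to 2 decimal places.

|zone P| = 19.5, |zone P∩zone Q| = 0.5833.
|zone P ∖ zone Q| = |zone P| − |zone P∩zone Q| = 19.5 − 0.5833 = 18.92.

18.92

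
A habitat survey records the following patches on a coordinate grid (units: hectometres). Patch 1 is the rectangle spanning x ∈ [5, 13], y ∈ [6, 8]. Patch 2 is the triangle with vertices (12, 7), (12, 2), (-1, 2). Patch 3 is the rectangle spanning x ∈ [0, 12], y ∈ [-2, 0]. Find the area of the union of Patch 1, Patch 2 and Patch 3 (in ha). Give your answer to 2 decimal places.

71.20

By inclusion–exclusion:
Individual areas: |Patch 1| = 16, |Patch 2| = 32.5, |Patch 3| = 24.
|Patch 1∩Patch 2| = 1.3.
|Patch 1∩Patch 3| = 0 (no overlap).
|Patch 2∩Patch 3| = 0.
|Patch 1∩Patch 2∩Patch 3| = 0.
|Patch 1 ∪ Patch 2 ∪ Patch 3| = 72.5 − 1.3 + 0 = 71.20.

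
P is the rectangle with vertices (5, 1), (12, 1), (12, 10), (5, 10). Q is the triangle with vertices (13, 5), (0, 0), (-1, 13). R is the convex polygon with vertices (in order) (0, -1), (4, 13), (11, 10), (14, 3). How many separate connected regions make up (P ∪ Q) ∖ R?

(P ∪ Q) ∖ R splits into 3 disjoint pieces (area 3.5714, area 28.1992, area 1.1667).

3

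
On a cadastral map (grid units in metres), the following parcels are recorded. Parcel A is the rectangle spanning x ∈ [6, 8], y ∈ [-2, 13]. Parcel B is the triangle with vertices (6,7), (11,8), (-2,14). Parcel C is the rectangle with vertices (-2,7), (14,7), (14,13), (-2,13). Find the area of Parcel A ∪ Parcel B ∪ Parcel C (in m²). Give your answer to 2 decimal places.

By inclusion–exclusion:
Individual areas: |Parcel A| = 30, |Parcel B| = 21.5, |Parcel C| = 96.
|Parcel A∩Parcel B| = 5.2923.
|Parcel A∩Parcel C|: x∈[6,8], y∈[7,13] → 2·6 = 12.
|Parcel B∩Parcel C| = 20.9881.
|Parcel A∩Parcel B∩Parcel C| = 5.2923.
|Parcel A ∪ Parcel B ∪ Parcel C| = 147.5 − 38.2804 + 5.2923 = 114.51.

114.51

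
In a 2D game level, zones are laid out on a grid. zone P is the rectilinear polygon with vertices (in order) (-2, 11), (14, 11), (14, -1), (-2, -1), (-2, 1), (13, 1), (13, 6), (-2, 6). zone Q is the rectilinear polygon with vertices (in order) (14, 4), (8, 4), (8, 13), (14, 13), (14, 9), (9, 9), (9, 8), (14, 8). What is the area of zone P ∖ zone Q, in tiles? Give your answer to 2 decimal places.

90.00

|zone P| = 117, |zone P∩zone Q| = 27.
|zone P ∖ zone Q| = |zone P| − |zone P∩zone Q| = 117 − 27 = 90.00.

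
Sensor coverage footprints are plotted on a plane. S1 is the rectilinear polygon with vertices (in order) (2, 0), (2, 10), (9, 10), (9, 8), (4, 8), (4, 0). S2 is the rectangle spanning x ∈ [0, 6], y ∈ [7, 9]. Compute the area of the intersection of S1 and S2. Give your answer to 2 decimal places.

6.00

The intersection is the polygon with vertices (2,9), (6,9), (6,8), (4,8), (4,7), (2,7).
By the shoelace formula its area is 6.00.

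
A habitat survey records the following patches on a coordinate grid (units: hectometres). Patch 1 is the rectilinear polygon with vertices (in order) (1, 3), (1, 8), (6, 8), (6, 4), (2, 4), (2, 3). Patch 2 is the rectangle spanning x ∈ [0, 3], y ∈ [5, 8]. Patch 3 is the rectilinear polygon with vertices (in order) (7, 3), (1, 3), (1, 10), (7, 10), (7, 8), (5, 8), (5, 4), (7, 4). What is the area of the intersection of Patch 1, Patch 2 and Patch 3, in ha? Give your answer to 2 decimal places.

The intersection is the polygon with vertices (3,8), (3,5), (1,5), (1,8).
By the shoelace formula its area is 6.00.

6.00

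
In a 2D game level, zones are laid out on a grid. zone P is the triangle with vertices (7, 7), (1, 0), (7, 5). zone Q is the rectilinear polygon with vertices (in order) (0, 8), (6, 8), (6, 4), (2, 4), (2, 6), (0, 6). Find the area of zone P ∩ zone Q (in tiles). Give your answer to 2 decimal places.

The intersection is the polygon with vertices (6,5.833), (6,4.167), (5.8,4), (4.429,4).
By the shoelace formula its area is 1.42.

1.42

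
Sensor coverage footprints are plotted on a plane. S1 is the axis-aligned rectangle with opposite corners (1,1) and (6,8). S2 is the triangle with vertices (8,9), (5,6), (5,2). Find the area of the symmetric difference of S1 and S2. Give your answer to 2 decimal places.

34.33

|S1| = 35, |S2| = 6, |S1∩S2| = 3.3333.
|S1 △ S2| = |S1| + |S2| − 2·|S1∩S2| = 35 + 6 − 6.6667 = 34.33.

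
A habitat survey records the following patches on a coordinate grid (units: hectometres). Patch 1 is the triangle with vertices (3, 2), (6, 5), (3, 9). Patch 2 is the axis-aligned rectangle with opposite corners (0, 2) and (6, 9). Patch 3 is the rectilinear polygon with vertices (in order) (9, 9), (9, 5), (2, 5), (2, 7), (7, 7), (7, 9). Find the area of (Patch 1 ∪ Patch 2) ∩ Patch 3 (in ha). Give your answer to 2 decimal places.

8.00

The region (Patch 1 ∪ Patch 2) ∩ Patch 3 is the polygon with vertices (6,5), (2,5), (2,7), (6,7).
By the shoelace formula its area is 8.00.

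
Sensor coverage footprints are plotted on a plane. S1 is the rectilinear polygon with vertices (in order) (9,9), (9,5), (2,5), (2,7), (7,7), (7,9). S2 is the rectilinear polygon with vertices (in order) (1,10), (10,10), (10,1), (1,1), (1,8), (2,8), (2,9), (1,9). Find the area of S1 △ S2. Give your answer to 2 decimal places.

62.00

|S1| = 18, |S2| = 80, |S1∩S2| = 18.
|S1 △ S2| = |S1| + |S2| − 2·|S1∩S2| = 18 + 80 − 36 = 62.00.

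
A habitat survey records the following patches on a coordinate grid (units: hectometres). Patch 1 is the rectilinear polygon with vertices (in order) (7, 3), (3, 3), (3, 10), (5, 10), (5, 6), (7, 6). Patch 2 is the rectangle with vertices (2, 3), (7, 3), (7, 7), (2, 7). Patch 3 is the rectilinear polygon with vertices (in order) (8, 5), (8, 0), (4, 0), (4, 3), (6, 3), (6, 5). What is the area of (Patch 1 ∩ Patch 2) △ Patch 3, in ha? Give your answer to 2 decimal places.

|Patch 1 ∩ Patch 2| = 14.
|(Patch 1 ∩ Patch 2) ∩ Patch 3| = 2.
|(Patch 1 ∩ Patch 2) △ Patch 3| = 14 + 16 − 4 = 26.00.

26.00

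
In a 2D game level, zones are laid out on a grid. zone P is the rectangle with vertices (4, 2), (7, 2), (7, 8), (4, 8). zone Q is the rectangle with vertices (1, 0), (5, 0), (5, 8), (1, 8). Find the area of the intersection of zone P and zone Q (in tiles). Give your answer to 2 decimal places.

6.00

|zone P∩zone Q|: x∈[4,5], y∈[2,8] → 1·6 = 6.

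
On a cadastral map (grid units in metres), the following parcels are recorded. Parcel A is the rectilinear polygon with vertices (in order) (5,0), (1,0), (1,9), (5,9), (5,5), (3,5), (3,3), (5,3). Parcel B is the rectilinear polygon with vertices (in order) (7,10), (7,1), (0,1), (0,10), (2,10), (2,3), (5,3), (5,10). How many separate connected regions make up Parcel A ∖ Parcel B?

2

Parcel A ∖ Parcel B splits into 2 disjoint pieces (area 4, area 14).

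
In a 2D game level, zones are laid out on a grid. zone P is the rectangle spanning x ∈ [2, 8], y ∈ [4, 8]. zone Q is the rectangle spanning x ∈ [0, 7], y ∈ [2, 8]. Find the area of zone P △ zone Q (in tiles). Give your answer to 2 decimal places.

|zone P∩zone Q|: x∈[2,7], y∈[4,8] → 5·4 = 20.
|zone P △ zone Q| = |zone P| + |zone Q| − 2·|zone P∩zone Q| = 24 + 42 − 40 = 26.00.

26.00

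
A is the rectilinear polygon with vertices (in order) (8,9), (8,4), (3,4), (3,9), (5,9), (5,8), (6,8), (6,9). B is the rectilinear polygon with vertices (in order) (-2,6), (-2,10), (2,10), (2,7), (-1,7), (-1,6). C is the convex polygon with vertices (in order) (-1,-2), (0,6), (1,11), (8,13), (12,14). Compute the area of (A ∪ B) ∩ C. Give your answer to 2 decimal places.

18.03

|A ∪ B| = 37.
|(A ∪ B) ∩ C| = 18.03.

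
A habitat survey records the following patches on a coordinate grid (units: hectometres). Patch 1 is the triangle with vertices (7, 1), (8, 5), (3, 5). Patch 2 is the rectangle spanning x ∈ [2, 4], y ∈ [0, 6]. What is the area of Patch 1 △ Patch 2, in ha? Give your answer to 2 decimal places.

|Patch 1| = 10, |Patch 2| = 12, |Patch 1∩Patch 2| = 0.5.
|Patch 1 △ Patch 2| = |Patch 1| + |Patch 2| − 2·|Patch 1∩Patch 2| = 10 + 12 − 1 = 21.00.

21.00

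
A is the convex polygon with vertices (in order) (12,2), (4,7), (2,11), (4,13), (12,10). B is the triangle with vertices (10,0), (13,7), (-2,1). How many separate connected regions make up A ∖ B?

2

A ∖ B splits into 2 disjoint pieces (area 1.2019, area 51.678).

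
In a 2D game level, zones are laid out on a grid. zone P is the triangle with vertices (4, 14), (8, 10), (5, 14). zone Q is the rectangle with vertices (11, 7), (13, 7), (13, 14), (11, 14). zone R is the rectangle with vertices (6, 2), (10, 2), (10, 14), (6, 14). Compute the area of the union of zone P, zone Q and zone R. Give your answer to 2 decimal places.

63.33

By inclusion–exclusion:
Individual areas: |zone P| = 2, |zone Q| = 14, |zone R| = 48.
|zone P∩zone Q| = 0.
|zone P∩zone R| = 0.6667.
|zone Q∩zone R| = 0 (no overlap).
|zone P∩zone Q∩zone R| = 0.
|zone P ∪ zone Q ∪ zone R| = 64 − 0.6667 + 0 = 63.33.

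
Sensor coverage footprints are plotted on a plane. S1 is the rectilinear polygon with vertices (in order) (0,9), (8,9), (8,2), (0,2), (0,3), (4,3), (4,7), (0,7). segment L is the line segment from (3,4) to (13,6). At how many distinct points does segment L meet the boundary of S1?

The segment meets the boundary at (8,5), (4,4.2).

2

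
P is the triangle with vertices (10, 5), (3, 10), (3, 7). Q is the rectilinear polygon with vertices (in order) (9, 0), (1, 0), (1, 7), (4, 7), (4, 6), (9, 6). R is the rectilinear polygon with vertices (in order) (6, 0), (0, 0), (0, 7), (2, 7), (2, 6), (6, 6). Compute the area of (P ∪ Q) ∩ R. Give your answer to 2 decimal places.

The region (P ∪ Q) ∩ R is the polygon with vertices (1,0), (1,7), (2,7), (2,6), (4,6), (6,6), (6,0).
By the shoelace formula its area is 31.00.

31.00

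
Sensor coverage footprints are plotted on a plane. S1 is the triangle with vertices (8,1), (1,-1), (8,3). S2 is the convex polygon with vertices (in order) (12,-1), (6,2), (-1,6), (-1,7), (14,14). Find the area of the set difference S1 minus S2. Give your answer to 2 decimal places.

5.13

|S1| = 7, |S1∩S2| = 1.8667.
|S1 ∖ S2| = |S1| − |S1∩S2| = 7 − 1.8667 = 5.13.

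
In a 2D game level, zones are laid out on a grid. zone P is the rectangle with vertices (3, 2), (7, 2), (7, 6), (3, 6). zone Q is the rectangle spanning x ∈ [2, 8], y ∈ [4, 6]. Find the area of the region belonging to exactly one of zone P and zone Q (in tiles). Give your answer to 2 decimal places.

12.00

|zone P∩zone Q|: x∈[3,7], y∈[4,6] → 4·2 = 8.
|zone P △ zone Q| = |zone P| + |zone Q| − 2·|zone P∩zone Q| = 16 + 12 − 16 = 12.00.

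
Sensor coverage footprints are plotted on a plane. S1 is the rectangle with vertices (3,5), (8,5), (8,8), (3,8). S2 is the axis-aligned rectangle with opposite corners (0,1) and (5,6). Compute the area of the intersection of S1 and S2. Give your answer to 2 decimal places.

2.00

|S1∩S2|: x∈[3,5], y∈[5,6] → 2·1 = 2.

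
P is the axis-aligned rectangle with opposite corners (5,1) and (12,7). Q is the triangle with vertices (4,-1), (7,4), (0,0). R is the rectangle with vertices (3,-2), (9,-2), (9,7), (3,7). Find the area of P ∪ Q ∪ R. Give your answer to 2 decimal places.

75.70

By inclusion–exclusion:
Individual areas: |P| = 42, |Q| = 11.5, |R| = 54.
|P∩Q| = 2.1571.
|P∩R|: x∈[5,9], y∈[1,7] → 4·6 = 24.
|Q∩R| = 7.8036.
|P∩Q∩R| = 2.1571.
|P ∪ Q ∪ R| = 107.5 − 33.9607 + 2.1571 = 75.70.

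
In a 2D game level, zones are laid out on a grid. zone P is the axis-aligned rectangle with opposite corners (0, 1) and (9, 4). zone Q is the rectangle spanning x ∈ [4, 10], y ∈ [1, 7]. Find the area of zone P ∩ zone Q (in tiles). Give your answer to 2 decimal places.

|zone P∩zone Q|: x∈[4,9], y∈[1,4] → 5·3 = 15.

15.00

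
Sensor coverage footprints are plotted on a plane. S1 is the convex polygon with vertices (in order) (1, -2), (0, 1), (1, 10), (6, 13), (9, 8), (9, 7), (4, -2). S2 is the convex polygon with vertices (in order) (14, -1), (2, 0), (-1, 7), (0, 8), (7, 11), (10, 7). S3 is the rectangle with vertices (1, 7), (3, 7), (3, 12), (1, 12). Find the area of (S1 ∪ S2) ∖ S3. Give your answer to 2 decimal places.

|S1 ∪ S2| = 131.4909.
|(S1 ∪ S2) ∩ S3| = 7.2.
|(S1 ∪ S2) ∖ S3| = 131.4909 − 7.2 = 124.29.

124.29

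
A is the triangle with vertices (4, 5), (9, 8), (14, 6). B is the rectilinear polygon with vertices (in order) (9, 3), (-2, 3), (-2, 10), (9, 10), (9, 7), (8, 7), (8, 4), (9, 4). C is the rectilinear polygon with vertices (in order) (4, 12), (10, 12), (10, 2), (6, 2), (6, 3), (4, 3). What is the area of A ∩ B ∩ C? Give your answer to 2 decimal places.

4.70

The intersection is the polygon with vertices (9,7), (8,7), (8,5.4), (4,5), (9,8).
By the shoelace formula its area is 4.70.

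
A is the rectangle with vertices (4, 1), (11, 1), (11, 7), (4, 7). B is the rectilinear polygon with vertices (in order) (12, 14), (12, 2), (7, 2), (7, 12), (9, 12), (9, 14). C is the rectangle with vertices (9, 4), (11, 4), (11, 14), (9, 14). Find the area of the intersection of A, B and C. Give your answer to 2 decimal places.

6.00

The intersection is the polygon with vertices (11,4), (9,4), (9,7), (11,7).
By the shoelace formula its area is 6.00.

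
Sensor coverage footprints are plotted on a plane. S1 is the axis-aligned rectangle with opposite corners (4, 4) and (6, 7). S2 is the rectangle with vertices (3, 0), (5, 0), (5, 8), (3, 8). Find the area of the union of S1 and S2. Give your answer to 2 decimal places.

By inclusion–exclusion:
Individual areas: |S1| = 6, |S2| = 16.
|S1∩S2|: x∈[4,5], y∈[4,7] → 1·3 = 3.
|S1 ∪ S2| = 22 − 3 = 19.00.

19.00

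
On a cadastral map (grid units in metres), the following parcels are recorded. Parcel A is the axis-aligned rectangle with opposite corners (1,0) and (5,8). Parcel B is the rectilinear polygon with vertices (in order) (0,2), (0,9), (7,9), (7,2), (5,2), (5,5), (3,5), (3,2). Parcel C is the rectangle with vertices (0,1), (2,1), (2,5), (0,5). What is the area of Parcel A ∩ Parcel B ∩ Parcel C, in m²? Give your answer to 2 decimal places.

3.00

The intersection is the polygon with vertices (1,2), (1,5), (2,5), (2,2).
By the shoelace formula its area is 3.00.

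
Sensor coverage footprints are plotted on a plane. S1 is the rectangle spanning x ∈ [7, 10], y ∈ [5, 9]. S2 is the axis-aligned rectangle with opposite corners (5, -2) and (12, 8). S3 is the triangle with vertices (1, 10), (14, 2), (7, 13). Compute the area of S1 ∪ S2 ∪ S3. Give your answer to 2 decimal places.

By inclusion–exclusion:
Individual areas: |S1| = 12, |S2| = 70, |S3| = 43.5.
|S1∩S2|: x∈[7,10], y∈[5,8] → 3·3 = 9.
|S1∩S3| = 10.4482.
|S2∩S3| = 15.7103.
|S1∩S2∩S3| = 7.6106.
|S1 ∪ S2 ∪ S3| = 125.5 − 35.1585 + 7.6106 = 97.95.

97.95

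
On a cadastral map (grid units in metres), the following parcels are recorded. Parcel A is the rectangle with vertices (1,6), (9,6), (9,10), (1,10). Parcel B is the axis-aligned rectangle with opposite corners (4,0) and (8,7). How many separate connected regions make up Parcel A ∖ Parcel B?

Parcel A ∖ Parcel B is a single connected region.

1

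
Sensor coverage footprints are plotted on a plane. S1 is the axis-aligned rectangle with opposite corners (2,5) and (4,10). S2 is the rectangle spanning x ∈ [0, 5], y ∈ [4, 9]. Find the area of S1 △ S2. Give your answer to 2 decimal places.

|S1∩S2|: x∈[2,4], y∈[5,9] → 2·4 = 8.
|S1 △ S2| = |S1| + |S2| − 2·|S1∩S2| = 10 + 25 − 16 = 19.00.

19.00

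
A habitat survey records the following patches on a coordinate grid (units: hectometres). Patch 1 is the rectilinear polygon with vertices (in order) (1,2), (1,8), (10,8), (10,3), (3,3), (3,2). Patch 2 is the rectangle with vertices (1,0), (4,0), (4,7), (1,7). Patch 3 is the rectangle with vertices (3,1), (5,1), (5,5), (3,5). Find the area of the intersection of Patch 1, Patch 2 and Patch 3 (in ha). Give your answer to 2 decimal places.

2.00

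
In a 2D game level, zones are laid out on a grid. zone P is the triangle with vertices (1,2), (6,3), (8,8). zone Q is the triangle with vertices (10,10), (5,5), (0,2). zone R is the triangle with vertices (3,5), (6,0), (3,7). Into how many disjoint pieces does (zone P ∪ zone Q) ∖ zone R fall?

(zone P ∪ zone Q) ∖ zone R splits into 2 disjoint pieces (area 10.2024, area 3.9377).

2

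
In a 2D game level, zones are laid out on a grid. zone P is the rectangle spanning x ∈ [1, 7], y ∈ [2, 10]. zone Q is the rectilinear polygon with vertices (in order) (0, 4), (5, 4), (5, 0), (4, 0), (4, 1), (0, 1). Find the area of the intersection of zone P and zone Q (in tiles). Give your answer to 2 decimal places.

8.00

The intersection is the polygon with vertices (1,2), (1,4), (5,4), (5,2).
By the shoelace formula its area is 8.00.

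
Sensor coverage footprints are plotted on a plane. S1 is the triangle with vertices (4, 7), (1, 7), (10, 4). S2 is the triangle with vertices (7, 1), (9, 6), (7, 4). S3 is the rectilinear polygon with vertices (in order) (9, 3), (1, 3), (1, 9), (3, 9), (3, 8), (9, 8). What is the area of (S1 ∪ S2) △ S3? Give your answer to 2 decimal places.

36.44

|S1 ∪ S2| = 7.3235.
|(S1 ∪ S2) ∩ S3| = 6.4402.
|(S1 ∪ S2) △ S3| = 7.3235 + 42 − 12.8804 = 36.44.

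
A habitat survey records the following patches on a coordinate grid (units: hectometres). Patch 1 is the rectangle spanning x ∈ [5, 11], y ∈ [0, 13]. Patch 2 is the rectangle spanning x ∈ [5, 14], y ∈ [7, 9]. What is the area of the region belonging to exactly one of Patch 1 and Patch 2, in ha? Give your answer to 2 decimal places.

|Patch 1∩Patch 2|: x∈[5,11], y∈[7,9] → 6·2 = 12.
|Patch 1 △ Patch 2| = |Patch 1| + |Patch 2| − 2·|Patch 1∩Patch 2| = 78 + 18 − 24 = 72.00.

72.00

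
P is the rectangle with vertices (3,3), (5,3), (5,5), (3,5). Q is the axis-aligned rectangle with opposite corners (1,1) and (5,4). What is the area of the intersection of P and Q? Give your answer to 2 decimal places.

|P∩Q|: x∈[3,5], y∈[3,4] → 2·1 = 2.

2.00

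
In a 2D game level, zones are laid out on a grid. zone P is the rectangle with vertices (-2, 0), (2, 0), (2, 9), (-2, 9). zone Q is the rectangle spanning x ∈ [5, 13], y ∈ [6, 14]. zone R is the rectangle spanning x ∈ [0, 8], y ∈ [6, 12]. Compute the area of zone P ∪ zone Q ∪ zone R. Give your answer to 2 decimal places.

124.00

By inclusion–exclusion:
Individual areas: |zone P| = 36, |zone Q| = 64, |zone R| = 48.
|zone P∩zone Q| = 0 (no overlap).
|zone P∩zone R|: x∈[0,2], y∈[6,9] → 2·3 = 6.
|zone Q∩zone R|: x∈[5,8], y∈[6,12] → 3·6 = 18.
|zone P∩zone Q∩zone R| = 0.
|zone P ∪ zone Q ∪ zone R| = 148 − 24 + 0 = 124.00.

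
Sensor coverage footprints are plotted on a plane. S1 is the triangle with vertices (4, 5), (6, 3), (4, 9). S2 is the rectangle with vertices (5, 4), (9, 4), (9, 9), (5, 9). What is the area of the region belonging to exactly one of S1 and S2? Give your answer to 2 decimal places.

|S1| = 4, |S2| = 20, |S1∩S2| = 0.6667.
|S1 △ S2| = |S1| + |S2| − 2·|S1∩S2| = 4 + 20 − 1.3333 = 22.67.

22.67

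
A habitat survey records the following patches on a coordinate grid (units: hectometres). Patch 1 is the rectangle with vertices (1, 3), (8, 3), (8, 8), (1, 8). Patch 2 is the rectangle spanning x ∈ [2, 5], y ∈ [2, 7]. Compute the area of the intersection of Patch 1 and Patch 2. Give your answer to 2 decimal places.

|Patch 1∩Patch 2|: x∈[2,5], y∈[3,7] → 3·4 = 12.

12.00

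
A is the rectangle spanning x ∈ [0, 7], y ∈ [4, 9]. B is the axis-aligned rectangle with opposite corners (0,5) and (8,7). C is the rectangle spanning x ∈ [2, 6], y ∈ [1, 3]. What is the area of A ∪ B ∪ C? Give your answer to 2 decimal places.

45.00

By inclusion–exclusion:
Individual areas: |A| = 35, |B| = 16, |C| = 8.
|A∩B|: x∈[0,7], y∈[5,7] → 7·2 = 14.
|A∩C| = 0 (no overlap).
|B∩C| = 0 (no overlap).
|A∩B∩C| = 0.
|A ∪ B ∪ C| = 59 − 14 + 0 = 45.00.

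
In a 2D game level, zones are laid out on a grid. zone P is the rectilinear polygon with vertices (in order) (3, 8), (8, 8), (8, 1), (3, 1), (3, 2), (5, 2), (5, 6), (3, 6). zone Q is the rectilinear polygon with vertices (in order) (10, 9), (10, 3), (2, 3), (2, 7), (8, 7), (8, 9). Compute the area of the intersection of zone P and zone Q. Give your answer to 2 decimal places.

14.00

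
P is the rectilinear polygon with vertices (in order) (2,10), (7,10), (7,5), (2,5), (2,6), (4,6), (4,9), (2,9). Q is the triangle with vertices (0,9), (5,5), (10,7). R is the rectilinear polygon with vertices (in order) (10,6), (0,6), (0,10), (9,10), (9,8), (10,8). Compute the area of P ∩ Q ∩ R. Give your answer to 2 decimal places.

5.70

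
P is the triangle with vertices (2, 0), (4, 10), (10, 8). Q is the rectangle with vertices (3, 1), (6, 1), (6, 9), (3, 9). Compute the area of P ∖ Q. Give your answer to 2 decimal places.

14.10

|P| = 32, |P∩Q| = 17.9.
|P ∖ Q| = |P| − |P∩Q| = 32 − 17.9 = 14.10.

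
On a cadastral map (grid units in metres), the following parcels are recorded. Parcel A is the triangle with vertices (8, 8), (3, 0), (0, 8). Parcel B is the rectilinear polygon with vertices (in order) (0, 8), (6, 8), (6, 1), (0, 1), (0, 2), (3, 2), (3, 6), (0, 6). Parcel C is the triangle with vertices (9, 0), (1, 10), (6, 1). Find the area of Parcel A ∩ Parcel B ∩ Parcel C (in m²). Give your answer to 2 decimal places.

4.46

The intersection is the polygon with vertices (2.6,8), (5.632,4.21), (4.882,3.012), (2.111,8).
By the shoelace formula its area is 4.46.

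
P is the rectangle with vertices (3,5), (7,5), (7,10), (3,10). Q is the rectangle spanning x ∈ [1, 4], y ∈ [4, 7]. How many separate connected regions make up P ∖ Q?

1

P ∖ Q is a single connected region.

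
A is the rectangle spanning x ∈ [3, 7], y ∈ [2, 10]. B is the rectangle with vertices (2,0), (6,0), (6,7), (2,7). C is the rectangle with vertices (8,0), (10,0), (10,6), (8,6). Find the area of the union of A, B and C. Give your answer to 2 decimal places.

57.00

By inclusion–exclusion:
Individual areas: |A| = 32, |B| = 28, |C| = 12.
|A∩B|: x∈[3,6], y∈[2,7] → 3·5 = 15.
|A∩C| = 0 (no overlap).
|B∩C| = 0 (no overlap).
|A∩B∩C| = 0.
|A ∪ B ∪ C| = 72 − 15 + 0 = 57.00.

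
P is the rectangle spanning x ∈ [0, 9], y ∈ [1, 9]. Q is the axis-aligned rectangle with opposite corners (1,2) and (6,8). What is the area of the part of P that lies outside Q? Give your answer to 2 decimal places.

42.00

|P∩Q|: x∈[1,6], y∈[2,8] → 5·6 = 30.
|P| = 72.
|P ∖ Q| = |P| − |P∩Q| = 72 − 30 = 42.00.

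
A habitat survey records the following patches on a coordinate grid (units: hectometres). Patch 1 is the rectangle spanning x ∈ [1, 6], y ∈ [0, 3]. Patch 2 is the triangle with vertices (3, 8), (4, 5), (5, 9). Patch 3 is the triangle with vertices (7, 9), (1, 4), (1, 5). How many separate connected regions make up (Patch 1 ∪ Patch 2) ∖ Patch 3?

(Patch 1 ∪ Patch 2) ∖ Patch 3 splits into 3 disjoint pieces (area 15, area 2.3545, area 0.6487).

3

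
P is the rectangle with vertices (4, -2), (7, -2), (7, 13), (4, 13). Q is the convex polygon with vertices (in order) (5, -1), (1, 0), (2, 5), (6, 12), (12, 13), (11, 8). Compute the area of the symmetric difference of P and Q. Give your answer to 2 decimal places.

|P| = 45, |Q| = 82, |P∩Q| = 32.4583.
|P △ Q| = |P| + |Q| − 2·|P∩Q| = 45 + 82 − 64.9167 = 62.08.

62.08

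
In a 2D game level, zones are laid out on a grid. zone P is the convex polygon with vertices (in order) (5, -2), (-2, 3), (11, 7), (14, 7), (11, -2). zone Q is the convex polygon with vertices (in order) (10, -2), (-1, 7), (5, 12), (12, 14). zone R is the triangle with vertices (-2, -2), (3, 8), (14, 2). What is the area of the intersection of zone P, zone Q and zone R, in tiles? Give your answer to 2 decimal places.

The intersection is the polygon with vertices (10.387,1.097), (7.191,0.298), (2.28,4.317), (7.057,5.787), (10.723,3.787).
By the shoelace formula its area is 27.30.

27.30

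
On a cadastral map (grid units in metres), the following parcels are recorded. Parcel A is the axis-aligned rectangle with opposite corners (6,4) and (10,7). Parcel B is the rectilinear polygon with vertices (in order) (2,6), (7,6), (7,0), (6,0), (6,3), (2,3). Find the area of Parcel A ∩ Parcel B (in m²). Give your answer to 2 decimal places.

2.00

The intersection is the polygon with vertices (6,4), (6,6), (7,6), (7,4).
By the shoelace formula its area is 2.00.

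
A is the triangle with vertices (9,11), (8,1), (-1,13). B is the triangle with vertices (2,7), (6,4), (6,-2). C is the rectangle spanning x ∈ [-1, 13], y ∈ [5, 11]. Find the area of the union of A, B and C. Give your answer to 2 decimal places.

109.43

By inclusion–exclusion:
Individual areas: |A| = 51, |B| = 12, |C| = 84.
|A∩B| = 0.0952.
|A∩C| = 35.7.
|B∩C| = 1.7778.
|A∩B∩C| = 0.
|A ∪ B ∪ C| = 147 − 37.573 + 0 = 109.43.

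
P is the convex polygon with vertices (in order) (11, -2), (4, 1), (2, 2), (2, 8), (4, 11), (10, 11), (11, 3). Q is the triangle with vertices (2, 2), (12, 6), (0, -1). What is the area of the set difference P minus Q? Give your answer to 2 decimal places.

|P| = 92.5, |P∩Q| = 7.4615.
|P ∖ Q| = |P| − |P∩Q| = 92.5 − 7.4615 = 85.04.

85.04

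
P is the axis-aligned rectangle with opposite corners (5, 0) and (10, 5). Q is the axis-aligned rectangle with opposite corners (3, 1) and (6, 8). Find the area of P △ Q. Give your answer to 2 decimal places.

|P∩Q|: x∈[5,6], y∈[1,5] → 1·4 = 4.
|P △ Q| = |P| + |Q| − 2·|P∩Q| = 25 + 21 − 8 = 38.00.

38.00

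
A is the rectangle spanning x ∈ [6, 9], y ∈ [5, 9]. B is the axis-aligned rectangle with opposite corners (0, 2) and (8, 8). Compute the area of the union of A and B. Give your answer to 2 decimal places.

By inclusion–exclusion:
Individual areas: |A| = 12, |B| = 48.
|A∩B|: x∈[6,8], y∈[5,8] → 2·3 = 6.
|A ∪ B| = 60 − 6 = 54.00.

54.00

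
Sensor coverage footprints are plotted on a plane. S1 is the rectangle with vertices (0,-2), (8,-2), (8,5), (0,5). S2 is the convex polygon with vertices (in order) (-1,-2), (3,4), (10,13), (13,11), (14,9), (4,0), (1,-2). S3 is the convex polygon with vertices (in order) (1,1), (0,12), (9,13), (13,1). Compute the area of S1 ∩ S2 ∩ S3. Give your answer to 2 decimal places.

18.86

The intersection is the polygon with vertices (8,3.6), (5.111,1), (1,1), (3,4), (3.778,5), (8,5).
By the shoelace formula its area is 18.86.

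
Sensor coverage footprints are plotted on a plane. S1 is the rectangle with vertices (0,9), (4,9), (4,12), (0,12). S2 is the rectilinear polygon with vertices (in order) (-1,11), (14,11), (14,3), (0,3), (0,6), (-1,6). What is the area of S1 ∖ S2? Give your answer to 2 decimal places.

|S1| = 12, |S1∩S2| = 8.
|S1 ∖ S2| = |S1| − |S1∩S2| = 12 − 8 = 4.00.

4.00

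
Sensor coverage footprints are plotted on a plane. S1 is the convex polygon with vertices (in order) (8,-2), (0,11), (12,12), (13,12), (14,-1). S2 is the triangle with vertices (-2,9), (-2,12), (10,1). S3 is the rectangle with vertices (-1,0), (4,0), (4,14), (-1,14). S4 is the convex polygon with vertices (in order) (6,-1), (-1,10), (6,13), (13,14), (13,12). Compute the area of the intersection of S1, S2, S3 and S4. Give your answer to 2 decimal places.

The intersection is the polygon with vertices (4,5), (3.478,5.348), (1.177,9.088), (4,6.5).
By the shoelace formula its area is 2.69.

2.69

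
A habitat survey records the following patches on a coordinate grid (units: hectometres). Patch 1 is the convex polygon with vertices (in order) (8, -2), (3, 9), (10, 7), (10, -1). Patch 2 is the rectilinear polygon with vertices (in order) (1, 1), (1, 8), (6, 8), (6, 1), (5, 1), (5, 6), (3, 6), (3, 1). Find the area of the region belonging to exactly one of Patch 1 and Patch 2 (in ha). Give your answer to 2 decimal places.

|Patch 1| = 41.5, |Patch 2| = 25, |Patch 1∩Patch 2| = 6.6818.
|Patch 1 △ Patch 2| = |Patch 1| + |Patch 2| − 2·|Patch 1∩Patch 2| = 41.5 + 25 − 13.3636 = 53.14.

53.14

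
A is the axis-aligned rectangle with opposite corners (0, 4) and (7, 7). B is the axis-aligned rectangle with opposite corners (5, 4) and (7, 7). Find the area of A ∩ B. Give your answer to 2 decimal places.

|A∩B|: x∈[5,7], y∈[4,7] → 2·3 = 6.

6.00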